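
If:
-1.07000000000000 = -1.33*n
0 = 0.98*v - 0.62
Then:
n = 0.80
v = 0.63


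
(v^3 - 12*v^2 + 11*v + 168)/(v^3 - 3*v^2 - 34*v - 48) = (v - 7)/(v + 2)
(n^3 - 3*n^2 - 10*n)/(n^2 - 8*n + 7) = n*(n^2 - 3*n - 10)/(n^2 - 8*n + 7)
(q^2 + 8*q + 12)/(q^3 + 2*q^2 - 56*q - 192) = (q + 2)/(q^2 - 4*q - 32)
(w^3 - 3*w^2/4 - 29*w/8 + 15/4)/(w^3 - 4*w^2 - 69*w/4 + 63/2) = (4*w^2 + 3*w - 10)/(2*(2*w^2 - 5*w - 42))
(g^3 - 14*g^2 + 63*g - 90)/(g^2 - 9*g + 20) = (g^2 - 9*g + 18)/(g - 4)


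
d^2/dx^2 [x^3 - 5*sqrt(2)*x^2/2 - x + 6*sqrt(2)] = 6*x - 5*sqrt(2)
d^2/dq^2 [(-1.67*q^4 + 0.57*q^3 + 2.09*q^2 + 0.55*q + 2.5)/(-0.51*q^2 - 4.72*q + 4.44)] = (0.868733999999999*q^6 + 24.120144*q^5 + 200.54028*q^4 - 578.168502*q^3 + 434.435724*q^2 - 111.001032*q - 228.169328)/(0.132651*q^6 + 3.683016*q^5 + 30.62142*q^4 + 41.02624*q^3 - 266.58648*q^2 + 279.144576*q - 87.528384)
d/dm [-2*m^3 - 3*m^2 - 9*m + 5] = -6*m^2 - 6*m - 9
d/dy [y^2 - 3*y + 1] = 2*y - 3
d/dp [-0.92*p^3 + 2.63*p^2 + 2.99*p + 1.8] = -2.76*p^2 + 5.26*p + 2.99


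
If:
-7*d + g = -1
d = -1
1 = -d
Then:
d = -1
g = -8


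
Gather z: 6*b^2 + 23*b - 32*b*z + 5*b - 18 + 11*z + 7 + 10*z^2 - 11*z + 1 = 6*b^2 - 32*b*z + 28*b + 10*z^2 - 10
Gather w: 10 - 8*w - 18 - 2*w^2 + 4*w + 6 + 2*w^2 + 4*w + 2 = 0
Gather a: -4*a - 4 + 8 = 4 - 4*a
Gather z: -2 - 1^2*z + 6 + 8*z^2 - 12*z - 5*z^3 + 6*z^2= -5*z^3 + 14*z^2 - 13*z + 4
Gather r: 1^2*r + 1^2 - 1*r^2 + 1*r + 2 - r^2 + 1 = -2*r^2 + 2*r + 4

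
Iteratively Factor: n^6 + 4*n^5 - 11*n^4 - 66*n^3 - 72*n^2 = (n - 4)*(n^5 + 8*n^4 + 21*n^3 + 18*n^2) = n*(n - 4)*(n^4 + 8*n^3 + 21*n^2 + 18*n) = n^2*(n - 4)*(n^3 + 8*n^2 + 21*n + 18) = n^2*(n - 4)*(n + 2)*(n^2 + 6*n + 9) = n^2*(n - 4)*(n + 2)*(n + 3)*(n + 3)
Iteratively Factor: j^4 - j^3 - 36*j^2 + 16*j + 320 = (j + 4)*(j^3 - 5*j^2 - 16*j + 80) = (j - 5)*(j + 4)*(j^2 - 16) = (j - 5)*(j + 4)^2*(j - 4)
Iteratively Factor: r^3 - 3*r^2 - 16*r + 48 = (r - 4)*(r^2 + r - 12) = (r - 4)*(r - 3)*(r + 4)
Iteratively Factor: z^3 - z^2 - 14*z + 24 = (z + 4)*(z^2 - 5*z + 6) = (z - 3)*(z + 4)*(z - 2)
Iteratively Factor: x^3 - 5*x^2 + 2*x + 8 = (x - 4)*(x^2 - x - 2) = (x - 4)*(x - 2)*(x + 1)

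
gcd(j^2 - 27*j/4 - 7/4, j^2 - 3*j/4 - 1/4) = j + 1/4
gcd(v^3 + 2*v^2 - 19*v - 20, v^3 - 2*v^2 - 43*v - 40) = v^2 + 6*v + 5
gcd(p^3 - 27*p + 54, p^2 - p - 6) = p - 3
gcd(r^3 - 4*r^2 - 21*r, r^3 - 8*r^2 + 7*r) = r^2 - 7*r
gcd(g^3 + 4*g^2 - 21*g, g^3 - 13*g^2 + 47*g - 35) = 1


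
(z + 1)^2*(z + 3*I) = z^3 + 2*z^2 + 3*I*z^2 + z + 6*I*z + 3*I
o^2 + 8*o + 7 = (o + 1)*(o + 7)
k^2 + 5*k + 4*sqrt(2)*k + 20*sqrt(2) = (k + 5)*(k + 4*sqrt(2))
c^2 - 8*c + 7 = (c - 7)*(c - 1)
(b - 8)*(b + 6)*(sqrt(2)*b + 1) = sqrt(2)*b^3 - 2*sqrt(2)*b^2 + b^2 - 48*sqrt(2)*b - 2*b - 48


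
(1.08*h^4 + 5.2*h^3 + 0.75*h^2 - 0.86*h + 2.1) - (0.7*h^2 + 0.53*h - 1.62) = 1.08*h^4 + 5.2*h^3 + 0.05*h^2 - 1.39*h + 3.72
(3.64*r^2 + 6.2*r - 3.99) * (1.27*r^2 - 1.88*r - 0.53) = 4.6228*r^4 + 1.0308*r^3 - 18.6525*r^2 + 4.2152*r + 2.1147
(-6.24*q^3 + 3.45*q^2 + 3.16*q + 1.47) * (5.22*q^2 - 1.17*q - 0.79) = -32.5728*q^5 + 25.3098*q^4 + 17.3883*q^3 + 1.2507*q^2 - 4.2163*q - 1.1613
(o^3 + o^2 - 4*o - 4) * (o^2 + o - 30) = o^5 + 2*o^4 - 33*o^3 - 38*o^2 + 116*o + 120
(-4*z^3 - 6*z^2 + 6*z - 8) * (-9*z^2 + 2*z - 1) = 36*z^5 + 46*z^4 - 62*z^3 + 90*z^2 - 22*z + 8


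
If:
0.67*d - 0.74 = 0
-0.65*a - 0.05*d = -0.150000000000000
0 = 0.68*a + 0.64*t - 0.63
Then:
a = 0.15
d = 1.10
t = 0.83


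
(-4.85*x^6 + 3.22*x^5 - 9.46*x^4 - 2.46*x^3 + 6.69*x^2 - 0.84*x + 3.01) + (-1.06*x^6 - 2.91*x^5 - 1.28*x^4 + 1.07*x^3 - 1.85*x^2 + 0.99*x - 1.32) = -5.91*x^6 + 0.31*x^5 - 10.74*x^4 - 1.39*x^3 + 4.84*x^2 + 0.15*x + 1.69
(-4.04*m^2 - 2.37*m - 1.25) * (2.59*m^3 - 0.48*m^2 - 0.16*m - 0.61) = -10.4636*m^5 - 4.1991*m^4 - 1.4535*m^3 + 3.4436*m^2 + 1.6457*m + 0.7625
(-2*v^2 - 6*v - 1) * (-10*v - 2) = 20*v^3 + 64*v^2 + 22*v + 2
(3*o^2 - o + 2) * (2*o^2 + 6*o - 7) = 6*o^4 + 16*o^3 - 23*o^2 + 19*o - 14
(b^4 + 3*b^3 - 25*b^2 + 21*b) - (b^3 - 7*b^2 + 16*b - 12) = b^4 + 2*b^3 - 18*b^2 + 5*b + 12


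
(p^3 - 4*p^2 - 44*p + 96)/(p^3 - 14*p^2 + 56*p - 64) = (p + 6)/(p - 4)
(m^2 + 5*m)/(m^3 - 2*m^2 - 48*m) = (m + 5)/(m^2 - 2*m - 48)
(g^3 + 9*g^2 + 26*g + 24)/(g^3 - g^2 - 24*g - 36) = (g + 4)/(g - 6)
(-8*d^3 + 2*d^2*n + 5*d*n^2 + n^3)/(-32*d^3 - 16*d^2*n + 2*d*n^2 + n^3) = (d - n)/(4*d - n)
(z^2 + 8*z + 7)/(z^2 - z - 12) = (z^2 + 8*z + 7)/(z^2 - z - 12)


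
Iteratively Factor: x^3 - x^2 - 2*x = (x - 2)*(x^2 + x) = (x - 2)*(x + 1)*(x)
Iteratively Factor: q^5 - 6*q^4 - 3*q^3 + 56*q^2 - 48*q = (q - 4)*(q^4 - 2*q^3 - 11*q^2 + 12*q) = (q - 4)*(q + 3)*(q^3 - 5*q^2 + 4*q) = (q - 4)*(q - 1)*(q + 3)*(q^2 - 4*q) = (q - 4)^2*(q - 1)*(q + 3)*(q)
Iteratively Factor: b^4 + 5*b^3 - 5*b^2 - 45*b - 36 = (b + 3)*(b^3 + 2*b^2 - 11*b - 12) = (b + 1)*(b + 3)*(b^2 + b - 12) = (b + 1)*(b + 3)*(b + 4)*(b - 3)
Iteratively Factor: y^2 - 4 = (y + 2)*(y - 2)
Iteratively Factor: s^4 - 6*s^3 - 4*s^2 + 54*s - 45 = (s + 3)*(s^3 - 9*s^2 + 23*s - 15) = (s - 5)*(s + 3)*(s^2 - 4*s + 3) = (s - 5)*(s - 3)*(s + 3)*(s - 1)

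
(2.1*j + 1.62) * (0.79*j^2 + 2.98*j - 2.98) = 1.659*j^3 + 7.5378*j^2 - 1.4304*j - 4.8276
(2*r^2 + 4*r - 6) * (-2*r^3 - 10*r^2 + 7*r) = -4*r^5 - 28*r^4 - 14*r^3 + 88*r^2 - 42*r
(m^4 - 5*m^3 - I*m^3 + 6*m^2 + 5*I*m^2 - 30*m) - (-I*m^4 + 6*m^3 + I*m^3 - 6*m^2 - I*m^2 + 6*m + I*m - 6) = m^4 + I*m^4 - 11*m^3 - 2*I*m^3 + 12*m^2 + 6*I*m^2 - 36*m - I*m + 6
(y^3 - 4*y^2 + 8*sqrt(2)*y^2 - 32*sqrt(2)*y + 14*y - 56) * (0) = 0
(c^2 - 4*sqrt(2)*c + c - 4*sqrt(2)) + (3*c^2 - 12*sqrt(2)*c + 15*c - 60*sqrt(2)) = 4*c^2 - 16*sqrt(2)*c + 16*c - 64*sqrt(2)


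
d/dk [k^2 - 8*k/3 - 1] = 2*k - 8/3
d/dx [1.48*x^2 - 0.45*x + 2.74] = 2.96*x - 0.45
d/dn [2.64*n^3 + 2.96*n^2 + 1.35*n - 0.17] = 7.92*n^2 + 5.92*n + 1.35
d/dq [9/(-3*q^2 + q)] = 9*(6*q - 1)/(q^2*(3*q - 1)^2)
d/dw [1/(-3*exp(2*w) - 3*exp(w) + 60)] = (2*exp(w) + 1)*exp(w)/(3*(exp(2*w) + exp(w) - 20)^2)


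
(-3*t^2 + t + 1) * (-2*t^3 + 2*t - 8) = 6*t^5 - 2*t^4 - 8*t^3 + 26*t^2 - 6*t - 8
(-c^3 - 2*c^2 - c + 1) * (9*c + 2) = -9*c^4 - 20*c^3 - 13*c^2 + 7*c + 2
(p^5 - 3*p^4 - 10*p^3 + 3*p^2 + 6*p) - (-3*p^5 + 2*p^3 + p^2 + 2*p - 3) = 4*p^5 - 3*p^4 - 12*p^3 + 2*p^2 + 4*p + 3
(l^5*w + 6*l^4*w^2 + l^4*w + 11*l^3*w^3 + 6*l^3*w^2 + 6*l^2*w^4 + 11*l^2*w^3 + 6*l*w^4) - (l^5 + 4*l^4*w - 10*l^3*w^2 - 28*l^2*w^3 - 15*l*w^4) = l^5*w - l^5 + 6*l^4*w^2 - 3*l^4*w + 11*l^3*w^3 + 16*l^3*w^2 + 6*l^2*w^4 + 39*l^2*w^3 + 21*l*w^4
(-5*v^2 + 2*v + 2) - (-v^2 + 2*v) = 2 - 4*v^2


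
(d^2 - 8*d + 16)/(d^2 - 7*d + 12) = (d - 4)/(d - 3)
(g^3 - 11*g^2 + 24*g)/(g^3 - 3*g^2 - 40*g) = (g - 3)/(g + 5)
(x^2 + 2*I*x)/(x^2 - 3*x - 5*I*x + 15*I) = x*(x + 2*I)/(x^2 - 3*x - 5*I*x + 15*I)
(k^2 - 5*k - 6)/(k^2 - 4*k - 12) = (k + 1)/(k + 2)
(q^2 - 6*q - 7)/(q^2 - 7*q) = (q + 1)/q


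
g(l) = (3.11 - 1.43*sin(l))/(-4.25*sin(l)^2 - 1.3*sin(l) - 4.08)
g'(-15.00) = 0.30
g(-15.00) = -0.80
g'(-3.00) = -0.38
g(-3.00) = -0.83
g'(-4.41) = -0.10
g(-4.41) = -0.19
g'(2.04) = -0.17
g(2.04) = -0.21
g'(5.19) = -0.21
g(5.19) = -0.70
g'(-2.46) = 0.29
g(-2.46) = -0.81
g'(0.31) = 0.70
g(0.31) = -0.55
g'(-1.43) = -0.06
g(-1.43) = -0.65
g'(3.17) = -0.56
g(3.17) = -0.78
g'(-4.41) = -0.10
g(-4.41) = -0.19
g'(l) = (3.11 - 1.43*sin(l))*(8.5*sin(l)*cos(l) + 1.3*cos(l))/(-4.25*sin(l)^2 - 1.3*sin(l) - 4.08)^2 - 1.43*cos(l)/(-4.25*sin(l)^2 - 1.3*sin(l) - 4.08) = (-6.0775*sin(l)^2 + 26.435*sin(l) + 9.8774)*cos(l)/(18.0625*sin(l)^4 + 11.05*sin(l)^3 + 36.37*sin(l)^2 + 10.608*sin(l) + 16.6464)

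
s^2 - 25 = (s - 5)*(s + 5)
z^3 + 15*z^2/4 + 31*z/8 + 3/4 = (z + 1/4)*(z + 3/2)*(z + 2)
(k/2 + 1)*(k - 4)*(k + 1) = k^3/2 - k^2/2 - 5*k - 4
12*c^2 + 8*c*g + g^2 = (2*c + g)*(6*c + g)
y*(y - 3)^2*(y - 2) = y^4 - 8*y^3 + 21*y^2 - 18*y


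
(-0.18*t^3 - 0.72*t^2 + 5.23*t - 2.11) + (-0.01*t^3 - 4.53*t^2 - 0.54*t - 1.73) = -0.19*t^3 - 5.25*t^2 + 4.69*t - 3.84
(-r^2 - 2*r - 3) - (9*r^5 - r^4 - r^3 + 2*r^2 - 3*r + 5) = -9*r^5 + r^4 + r^3 - 3*r^2 + r - 8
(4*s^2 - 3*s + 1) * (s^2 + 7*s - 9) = 4*s^4 + 25*s^3 - 56*s^2 + 34*s - 9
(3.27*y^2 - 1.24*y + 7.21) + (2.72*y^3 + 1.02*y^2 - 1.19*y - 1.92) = 2.72*y^3 + 4.29*y^2 - 2.43*y + 5.29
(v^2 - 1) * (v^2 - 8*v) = v^4 - 8*v^3 - v^2 + 8*v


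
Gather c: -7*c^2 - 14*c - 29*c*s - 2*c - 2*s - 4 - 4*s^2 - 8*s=-7*c^2 + c*(-29*s - 16) - 4*s^2 - 10*s - 4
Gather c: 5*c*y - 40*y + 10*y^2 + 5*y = 5*c*y + 10*y^2 - 35*y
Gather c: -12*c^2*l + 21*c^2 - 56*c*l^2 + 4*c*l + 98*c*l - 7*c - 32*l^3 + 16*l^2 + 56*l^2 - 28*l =c^2*(21 - 12*l) + c*(-56*l^2 + 102*l - 7) - 32*l^3 + 72*l^2 - 28*l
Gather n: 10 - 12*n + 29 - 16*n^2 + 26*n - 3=-16*n^2 + 14*n + 36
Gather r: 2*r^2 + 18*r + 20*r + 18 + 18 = 2*r^2 + 38*r + 36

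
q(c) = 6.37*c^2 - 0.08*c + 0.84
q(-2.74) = 48.88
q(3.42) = 75.07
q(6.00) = 229.68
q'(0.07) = 0.81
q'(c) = 12.74*c - 0.08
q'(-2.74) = -34.99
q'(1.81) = 22.98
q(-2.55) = 42.46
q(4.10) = 107.59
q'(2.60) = 33.04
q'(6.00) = 76.36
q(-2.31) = 35.02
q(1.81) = 21.56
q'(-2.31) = -29.51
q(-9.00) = 517.53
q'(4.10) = 52.15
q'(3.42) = 43.49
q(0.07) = 0.87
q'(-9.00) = -114.74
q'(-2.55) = -32.57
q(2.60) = 43.69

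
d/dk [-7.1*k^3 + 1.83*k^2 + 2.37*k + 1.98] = -21.3*k^2 + 3.66*k + 2.37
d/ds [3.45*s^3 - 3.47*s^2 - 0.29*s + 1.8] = 10.35*s^2 - 6.94*s - 0.29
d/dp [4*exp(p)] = 4*exp(p)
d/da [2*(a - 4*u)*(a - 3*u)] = 4*a - 14*u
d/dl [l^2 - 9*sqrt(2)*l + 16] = 2*l - 9*sqrt(2)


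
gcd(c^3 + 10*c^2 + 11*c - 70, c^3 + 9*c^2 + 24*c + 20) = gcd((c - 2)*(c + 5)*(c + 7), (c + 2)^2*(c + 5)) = c + 5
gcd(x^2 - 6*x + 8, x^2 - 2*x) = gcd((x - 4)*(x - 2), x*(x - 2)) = x - 2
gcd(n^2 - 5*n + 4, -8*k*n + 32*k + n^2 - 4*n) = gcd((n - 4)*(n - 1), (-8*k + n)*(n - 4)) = n - 4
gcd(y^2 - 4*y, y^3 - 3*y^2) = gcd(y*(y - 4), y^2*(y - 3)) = y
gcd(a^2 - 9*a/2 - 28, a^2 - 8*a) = a - 8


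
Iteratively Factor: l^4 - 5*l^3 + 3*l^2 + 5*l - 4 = (l - 1)*(l^3 - 4*l^2 - l + 4) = (l - 4)*(l - 1)*(l^2 - 1) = (l - 4)*(l - 1)^2*(l + 1)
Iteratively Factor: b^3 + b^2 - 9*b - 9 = (b + 3)*(b^2 - 2*b - 3) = (b + 1)*(b + 3)*(b - 3)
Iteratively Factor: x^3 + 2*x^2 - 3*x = (x - 1)*(x^2 + 3*x) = (x - 1)*(x + 3)*(x)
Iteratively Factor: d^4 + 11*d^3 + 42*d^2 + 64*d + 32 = (d + 1)*(d^3 + 10*d^2 + 32*d + 32) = (d + 1)*(d + 2)*(d^2 + 8*d + 16) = (d + 1)*(d + 2)*(d + 4)*(d + 4)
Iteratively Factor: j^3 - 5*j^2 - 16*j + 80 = (j - 5)*(j^2 - 16) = (j - 5)*(j + 4)*(j - 4)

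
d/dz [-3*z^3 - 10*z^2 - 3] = z*(-9*z - 20)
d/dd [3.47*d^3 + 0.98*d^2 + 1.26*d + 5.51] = 10.41*d^2 + 1.96*d + 1.26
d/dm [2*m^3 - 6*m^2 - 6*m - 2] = 6*m^2 - 12*m - 6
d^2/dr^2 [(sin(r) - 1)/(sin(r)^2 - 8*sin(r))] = (-sin(r)^2 - 4*sin(r) - 22 + 58/sin(r) + 48/sin(r)^2 - 128/sin(r)^3)/(sin(r) - 8)^3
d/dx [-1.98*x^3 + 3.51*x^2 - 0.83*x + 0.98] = -5.94*x^2 + 7.02*x - 0.83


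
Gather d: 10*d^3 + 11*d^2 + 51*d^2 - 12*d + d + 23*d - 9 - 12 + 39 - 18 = 10*d^3 + 62*d^2 + 12*d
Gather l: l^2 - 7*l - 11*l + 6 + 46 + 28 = l^2 - 18*l + 80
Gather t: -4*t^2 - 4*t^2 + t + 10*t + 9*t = -8*t^2 + 20*t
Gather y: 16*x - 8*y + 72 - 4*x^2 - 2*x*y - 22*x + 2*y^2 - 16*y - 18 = -4*x^2 - 6*x + 2*y^2 + y*(-2*x - 24) + 54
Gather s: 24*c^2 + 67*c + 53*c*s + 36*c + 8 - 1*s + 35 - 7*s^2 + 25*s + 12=24*c^2 + 103*c - 7*s^2 + s*(53*c + 24) + 55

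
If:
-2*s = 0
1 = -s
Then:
No Solution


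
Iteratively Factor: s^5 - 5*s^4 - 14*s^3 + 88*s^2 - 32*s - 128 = (s - 2)*(s^4 - 3*s^3 - 20*s^2 + 48*s + 64) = (s - 4)*(s - 2)*(s^3 + s^2 - 16*s - 16) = (s - 4)*(s - 2)*(s + 4)*(s^2 - 3*s - 4) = (s - 4)^2*(s - 2)*(s + 4)*(s + 1)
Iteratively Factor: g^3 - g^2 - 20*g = (g + 4)*(g^2 - 5*g) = (g - 5)*(g + 4)*(g)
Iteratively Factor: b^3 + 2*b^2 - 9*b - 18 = (b - 3)*(b^2 + 5*b + 6) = (b - 3)*(b + 2)*(b + 3)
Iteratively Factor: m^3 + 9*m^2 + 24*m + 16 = (m + 4)*(m^2 + 5*m + 4) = (m + 4)^2*(m + 1)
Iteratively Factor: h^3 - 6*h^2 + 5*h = (h - 1)*(h^2 - 5*h) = h*(h - 1)*(h - 5)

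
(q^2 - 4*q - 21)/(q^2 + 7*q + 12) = (q - 7)/(q + 4)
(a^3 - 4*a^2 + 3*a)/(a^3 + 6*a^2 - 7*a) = (a - 3)/(a + 7)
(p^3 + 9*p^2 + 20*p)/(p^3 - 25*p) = (p + 4)/(p - 5)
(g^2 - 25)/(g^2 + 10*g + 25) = (g - 5)/(g + 5)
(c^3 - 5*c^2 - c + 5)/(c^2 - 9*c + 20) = (c^2 - 1)/(c - 4)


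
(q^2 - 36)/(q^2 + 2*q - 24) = (q - 6)/(q - 4)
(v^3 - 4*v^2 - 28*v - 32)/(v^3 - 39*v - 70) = (v^2 - 6*v - 16)/(v^2 - 2*v - 35)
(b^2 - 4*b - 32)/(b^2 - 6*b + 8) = (b^2 - 4*b - 32)/(b^2 - 6*b + 8)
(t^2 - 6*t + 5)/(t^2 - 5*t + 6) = (t^2 - 6*t + 5)/(t^2 - 5*t + 6)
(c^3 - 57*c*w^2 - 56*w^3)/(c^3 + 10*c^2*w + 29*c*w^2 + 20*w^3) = (c^2 - c*w - 56*w^2)/(c^2 + 9*c*w + 20*w^2)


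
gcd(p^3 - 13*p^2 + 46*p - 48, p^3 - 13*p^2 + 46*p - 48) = p^3 - 13*p^2 + 46*p - 48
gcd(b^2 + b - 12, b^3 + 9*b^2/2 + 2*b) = b + 4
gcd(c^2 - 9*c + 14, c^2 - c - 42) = c - 7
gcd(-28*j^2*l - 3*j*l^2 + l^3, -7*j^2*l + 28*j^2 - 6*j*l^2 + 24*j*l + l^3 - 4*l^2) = 7*j - l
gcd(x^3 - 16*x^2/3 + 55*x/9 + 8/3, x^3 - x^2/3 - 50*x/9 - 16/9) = x^2 - 7*x/3 - 8/9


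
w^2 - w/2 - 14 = (w - 4)*(w + 7/2)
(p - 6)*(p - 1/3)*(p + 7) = p^3 + 2*p^2/3 - 127*p/3 + 14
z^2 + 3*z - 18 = (z - 3)*(z + 6)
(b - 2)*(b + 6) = b^2 + 4*b - 12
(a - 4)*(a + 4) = a^2 - 16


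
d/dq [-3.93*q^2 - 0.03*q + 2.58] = -7.86*q - 0.03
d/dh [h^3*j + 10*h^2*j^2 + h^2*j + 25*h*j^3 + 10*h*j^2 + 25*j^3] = j*(3*h^2 + 20*h*j + 2*h + 25*j^2 + 10*j)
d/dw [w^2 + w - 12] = 2*w + 1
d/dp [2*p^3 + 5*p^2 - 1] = 2*p*(3*p + 5)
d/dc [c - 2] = 1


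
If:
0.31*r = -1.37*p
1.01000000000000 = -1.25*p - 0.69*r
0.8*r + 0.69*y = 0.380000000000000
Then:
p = 0.56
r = -2.48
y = 3.43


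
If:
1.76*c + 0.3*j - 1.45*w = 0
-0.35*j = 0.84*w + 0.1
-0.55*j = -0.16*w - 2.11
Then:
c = -1.84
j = 3.39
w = -1.53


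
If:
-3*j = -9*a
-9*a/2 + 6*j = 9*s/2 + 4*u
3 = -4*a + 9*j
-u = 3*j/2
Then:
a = 3/23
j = 9/23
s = 21/23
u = -27/46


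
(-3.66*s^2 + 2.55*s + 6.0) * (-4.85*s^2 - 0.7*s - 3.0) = 17.751*s^4 - 9.8055*s^3 - 19.905*s^2 - 11.85*s - 18.0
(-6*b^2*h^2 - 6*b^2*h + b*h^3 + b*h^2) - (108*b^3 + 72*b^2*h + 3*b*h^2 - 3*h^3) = -108*b^3 - 6*b^2*h^2 - 78*b^2*h + b*h^3 - 2*b*h^2 + 3*h^3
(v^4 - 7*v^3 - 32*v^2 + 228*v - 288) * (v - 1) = v^5 - 8*v^4 - 25*v^3 + 260*v^2 - 516*v + 288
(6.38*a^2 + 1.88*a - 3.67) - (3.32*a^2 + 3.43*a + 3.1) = 3.06*a^2 - 1.55*a - 6.77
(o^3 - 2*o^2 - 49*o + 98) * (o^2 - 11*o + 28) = o^5 - 13*o^4 + o^3 + 581*o^2 - 2450*o + 2744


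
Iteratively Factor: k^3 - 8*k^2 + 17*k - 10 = (k - 2)*(k^2 - 6*k + 5) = (k - 2)*(k - 1)*(k - 5)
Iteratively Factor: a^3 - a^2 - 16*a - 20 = (a - 5)*(a^2 + 4*a + 4) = (a - 5)*(a + 2)*(a + 2)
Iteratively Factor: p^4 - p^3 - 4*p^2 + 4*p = (p)*(p^3 - p^2 - 4*p + 4) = p*(p + 2)*(p^2 - 3*p + 2) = p*(p - 2)*(p + 2)*(p - 1)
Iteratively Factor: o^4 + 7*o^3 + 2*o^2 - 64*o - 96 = (o + 2)*(o^3 + 5*o^2 - 8*o - 48) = (o - 3)*(o + 2)*(o^2 + 8*o + 16) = (o - 3)*(o + 2)*(o + 4)*(o + 4)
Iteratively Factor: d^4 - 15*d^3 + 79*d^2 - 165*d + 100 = (d - 5)*(d^3 - 10*d^2 + 29*d - 20) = (d - 5)*(d - 1)*(d^2 - 9*d + 20) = (d - 5)*(d - 4)*(d - 1)*(d - 5)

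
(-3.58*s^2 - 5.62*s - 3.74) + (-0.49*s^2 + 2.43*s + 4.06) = -4.07*s^2 - 3.19*s + 0.319999999999999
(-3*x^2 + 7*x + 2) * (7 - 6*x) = 18*x^3 - 63*x^2 + 37*x + 14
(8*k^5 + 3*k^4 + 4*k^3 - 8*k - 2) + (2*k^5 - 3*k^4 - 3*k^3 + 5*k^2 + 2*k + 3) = 10*k^5 + k^3 + 5*k^2 - 6*k + 1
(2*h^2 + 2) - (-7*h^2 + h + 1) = 9*h^2 - h + 1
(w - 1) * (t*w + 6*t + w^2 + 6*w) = t*w^2 + 5*t*w - 6*t + w^3 + 5*w^2 - 6*w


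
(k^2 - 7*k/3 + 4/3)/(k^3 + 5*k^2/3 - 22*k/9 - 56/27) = 9*(k - 1)/(9*k^2 + 27*k + 14)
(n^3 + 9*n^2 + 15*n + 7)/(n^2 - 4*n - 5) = (n^2 + 8*n + 7)/(n - 5)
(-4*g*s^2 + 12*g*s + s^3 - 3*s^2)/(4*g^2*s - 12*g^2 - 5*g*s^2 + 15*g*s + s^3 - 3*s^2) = s/(-g + s)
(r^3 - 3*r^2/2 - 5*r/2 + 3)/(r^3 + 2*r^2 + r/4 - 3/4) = 2*(r^2 - 3*r + 2)/(2*r^2 + r - 1)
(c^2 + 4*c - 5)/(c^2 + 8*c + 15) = (c - 1)/(c + 3)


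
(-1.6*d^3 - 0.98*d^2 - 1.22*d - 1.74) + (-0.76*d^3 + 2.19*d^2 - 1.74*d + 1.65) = -2.36*d^3 + 1.21*d^2 - 2.96*d - 0.0900000000000001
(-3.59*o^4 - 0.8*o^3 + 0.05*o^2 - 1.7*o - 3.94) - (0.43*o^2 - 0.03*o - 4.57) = -3.59*o^4 - 0.8*o^3 - 0.38*o^2 - 1.67*o + 0.63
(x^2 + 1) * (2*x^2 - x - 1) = 2*x^4 - x^3 + x^2 - x - 1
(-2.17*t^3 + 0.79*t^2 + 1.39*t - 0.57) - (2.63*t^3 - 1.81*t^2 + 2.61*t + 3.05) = -4.8*t^3 + 2.6*t^2 - 1.22*t - 3.62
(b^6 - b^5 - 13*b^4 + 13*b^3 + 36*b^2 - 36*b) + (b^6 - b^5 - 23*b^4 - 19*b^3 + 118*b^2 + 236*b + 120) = 2*b^6 - 2*b^5 - 36*b^4 - 6*b^3 + 154*b^2 + 200*b + 120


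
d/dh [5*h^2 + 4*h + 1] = 10*h + 4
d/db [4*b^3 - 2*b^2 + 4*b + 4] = 12*b^2 - 4*b + 4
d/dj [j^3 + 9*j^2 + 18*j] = 3*j^2 + 18*j + 18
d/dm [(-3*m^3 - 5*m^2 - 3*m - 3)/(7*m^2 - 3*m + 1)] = (-21*m^4 + 18*m^3 + 27*m^2 + 32*m - 12)/(49*m^4 - 42*m^3 + 23*m^2 - 6*m + 1)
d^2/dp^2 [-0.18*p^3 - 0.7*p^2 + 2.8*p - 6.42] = -1.08*p - 1.4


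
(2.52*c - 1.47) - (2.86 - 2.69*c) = 5.21*c - 4.33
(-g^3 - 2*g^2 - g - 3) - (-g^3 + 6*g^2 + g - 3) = -8*g^2 - 2*g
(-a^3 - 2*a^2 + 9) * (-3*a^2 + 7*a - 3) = 3*a^5 - a^4 - 11*a^3 - 21*a^2 + 63*a - 27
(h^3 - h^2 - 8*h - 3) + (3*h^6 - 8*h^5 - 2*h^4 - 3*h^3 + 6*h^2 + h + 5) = 3*h^6 - 8*h^5 - 2*h^4 - 2*h^3 + 5*h^2 - 7*h + 2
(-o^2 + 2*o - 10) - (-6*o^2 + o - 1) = 5*o^2 + o - 9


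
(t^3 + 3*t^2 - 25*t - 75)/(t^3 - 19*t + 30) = (t^2 - 2*t - 15)/(t^2 - 5*t + 6)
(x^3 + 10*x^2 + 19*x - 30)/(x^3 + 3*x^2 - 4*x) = (x^2 + 11*x + 30)/(x*(x + 4))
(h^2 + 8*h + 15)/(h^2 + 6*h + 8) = (h^2 + 8*h + 15)/(h^2 + 6*h + 8)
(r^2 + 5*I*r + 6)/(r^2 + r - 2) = (r^2 + 5*I*r + 6)/(r^2 + r - 2)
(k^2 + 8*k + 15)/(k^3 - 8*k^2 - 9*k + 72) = (k + 5)/(k^2 - 11*k + 24)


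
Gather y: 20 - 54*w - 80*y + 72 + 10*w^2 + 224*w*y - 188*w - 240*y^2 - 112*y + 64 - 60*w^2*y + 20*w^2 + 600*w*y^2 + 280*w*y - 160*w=30*w^2 - 402*w + y^2*(600*w - 240) + y*(-60*w^2 + 504*w - 192) + 156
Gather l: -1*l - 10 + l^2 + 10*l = l^2 + 9*l - 10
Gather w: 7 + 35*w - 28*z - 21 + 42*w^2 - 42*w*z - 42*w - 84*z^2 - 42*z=42*w^2 + w*(-42*z - 7) - 84*z^2 - 70*z - 14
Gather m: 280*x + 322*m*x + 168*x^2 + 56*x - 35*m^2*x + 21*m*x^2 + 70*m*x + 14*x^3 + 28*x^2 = -35*m^2*x + m*(21*x^2 + 392*x) + 14*x^3 + 196*x^2 + 336*x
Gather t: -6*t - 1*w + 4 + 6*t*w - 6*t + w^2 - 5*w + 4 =t*(6*w - 12) + w^2 - 6*w + 8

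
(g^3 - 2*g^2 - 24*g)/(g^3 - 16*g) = (g - 6)/(g - 4)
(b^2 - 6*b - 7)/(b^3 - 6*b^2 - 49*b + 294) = (b + 1)/(b^2 + b - 42)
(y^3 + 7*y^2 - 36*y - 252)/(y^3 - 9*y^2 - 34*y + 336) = (y^2 + y - 42)/(y^2 - 15*y + 56)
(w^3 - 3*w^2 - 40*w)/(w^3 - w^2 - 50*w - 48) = w*(w + 5)/(w^2 + 7*w + 6)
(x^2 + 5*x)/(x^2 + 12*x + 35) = x/(x + 7)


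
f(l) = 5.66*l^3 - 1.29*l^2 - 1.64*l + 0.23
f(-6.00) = -1258.93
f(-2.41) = -82.54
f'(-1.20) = 25.91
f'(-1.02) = 18.66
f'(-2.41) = 103.20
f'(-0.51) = 4.09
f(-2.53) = -95.54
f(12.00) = 9575.27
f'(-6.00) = 625.12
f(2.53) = 79.48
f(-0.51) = -0.02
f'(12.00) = 2412.52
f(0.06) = 0.13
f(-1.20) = -9.44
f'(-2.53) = 113.57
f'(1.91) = 55.38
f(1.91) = 31.83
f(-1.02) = -5.45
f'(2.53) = 100.52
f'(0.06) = -1.73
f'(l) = 16.98*l^2 - 2.58*l - 1.64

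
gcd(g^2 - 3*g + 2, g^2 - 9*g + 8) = g - 1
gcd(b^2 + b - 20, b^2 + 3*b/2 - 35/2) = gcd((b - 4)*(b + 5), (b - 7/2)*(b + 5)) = b + 5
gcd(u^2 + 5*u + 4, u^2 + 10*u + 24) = u + 4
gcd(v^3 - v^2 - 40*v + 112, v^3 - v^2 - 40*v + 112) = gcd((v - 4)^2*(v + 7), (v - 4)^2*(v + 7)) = v^3 - v^2 - 40*v + 112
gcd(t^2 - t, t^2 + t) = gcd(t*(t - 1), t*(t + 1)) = t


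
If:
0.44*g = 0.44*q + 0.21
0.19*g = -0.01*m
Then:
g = q + 0.477272727272727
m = -19.0*q - 9.06818181818182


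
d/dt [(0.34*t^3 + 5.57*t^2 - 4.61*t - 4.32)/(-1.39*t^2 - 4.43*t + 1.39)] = (-0.4726*t^4 - 3.0124*t^3 - 29.6652*t^2 + 3.475*t - 25.5455)/(1.9321*t^4 + 12.3154*t^3 + 15.7607*t^2 - 12.3154*t + 1.9321)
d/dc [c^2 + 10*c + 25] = 2*c + 10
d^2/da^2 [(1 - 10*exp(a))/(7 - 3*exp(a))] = (201*exp(a) + 469)*exp(a)/(27*exp(3*a) - 189*exp(2*a) + 441*exp(a) - 343)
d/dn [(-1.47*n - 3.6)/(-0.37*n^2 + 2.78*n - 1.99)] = (-0.5439*n^2 - 2.664*n + 12.9333)/(0.1369*n^4 - 2.0572*n^3 + 9.201*n^2 - 11.0644*n + 3.9601)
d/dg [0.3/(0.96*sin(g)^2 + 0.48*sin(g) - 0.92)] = -(0.576*sin(g) + 0.144)*cos(g)/(0.96*sin(g)^2 + 0.48*sin(g) - 0.92)^2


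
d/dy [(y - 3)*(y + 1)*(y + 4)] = 3*y^2 + 4*y - 11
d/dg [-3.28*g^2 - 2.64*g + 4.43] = -6.56*g - 2.64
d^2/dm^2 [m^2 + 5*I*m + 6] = 2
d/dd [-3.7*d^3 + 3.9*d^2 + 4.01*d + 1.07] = -11.1*d^2 + 7.8*d + 4.01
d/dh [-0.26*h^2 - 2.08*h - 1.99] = -0.52*h - 2.08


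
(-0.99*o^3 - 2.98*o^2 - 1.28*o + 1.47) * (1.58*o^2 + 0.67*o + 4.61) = -1.5642*o^5 - 5.3717*o^4 - 8.5829*o^3 - 12.2728*o^2 - 4.9159*o + 6.7767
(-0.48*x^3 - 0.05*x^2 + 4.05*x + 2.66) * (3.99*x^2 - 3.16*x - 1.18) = -1.9152*x^5 + 1.3173*x^4 + 16.8839*x^3 - 2.1256*x^2 - 13.1846*x - 3.1388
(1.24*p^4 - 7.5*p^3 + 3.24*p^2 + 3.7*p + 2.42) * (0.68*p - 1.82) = 0.8432*p^5 - 7.3568*p^4 + 15.8532*p^3 - 3.3808*p^2 - 5.0884*p - 4.4044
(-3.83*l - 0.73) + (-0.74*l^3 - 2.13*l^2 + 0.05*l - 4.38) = -0.74*l^3 - 2.13*l^2 - 3.78*l - 5.11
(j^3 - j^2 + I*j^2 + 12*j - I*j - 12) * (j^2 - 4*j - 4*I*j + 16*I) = j^5 - 5*j^4 - 3*I*j^4 + 20*j^3 + 15*I*j^3 - 80*j^2 - 60*I*j^2 + 64*j + 240*I*j - 192*I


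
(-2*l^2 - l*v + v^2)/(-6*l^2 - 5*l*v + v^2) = (-2*l + v)/(-6*l + v)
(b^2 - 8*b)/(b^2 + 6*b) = (b - 8)/(b + 6)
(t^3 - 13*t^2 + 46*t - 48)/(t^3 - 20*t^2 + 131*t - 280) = (t^2 - 5*t + 6)/(t^2 - 12*t + 35)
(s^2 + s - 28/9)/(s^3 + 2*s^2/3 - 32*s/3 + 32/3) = (s + 7/3)/(s^2 + 2*s - 8)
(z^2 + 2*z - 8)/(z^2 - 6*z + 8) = (z + 4)/(z - 4)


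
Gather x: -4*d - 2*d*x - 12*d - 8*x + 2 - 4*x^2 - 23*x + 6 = -16*d - 4*x^2 + x*(-2*d - 31) + 8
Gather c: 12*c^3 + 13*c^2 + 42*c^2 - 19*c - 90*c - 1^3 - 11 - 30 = 12*c^3 + 55*c^2 - 109*c - 42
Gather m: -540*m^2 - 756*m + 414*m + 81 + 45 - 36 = -540*m^2 - 342*m + 90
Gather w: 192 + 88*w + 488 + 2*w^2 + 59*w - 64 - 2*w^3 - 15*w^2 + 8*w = -2*w^3 - 13*w^2 + 155*w + 616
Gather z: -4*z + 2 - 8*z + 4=6 - 12*z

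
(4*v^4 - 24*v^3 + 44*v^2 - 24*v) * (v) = 4*v^5 - 24*v^4 + 44*v^3 - 24*v^2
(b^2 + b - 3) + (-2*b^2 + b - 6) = -b^2 + 2*b - 9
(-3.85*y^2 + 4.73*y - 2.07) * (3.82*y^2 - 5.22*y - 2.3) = -14.707*y^4 + 38.1656*y^3 - 23.743*y^2 - 0.0736000000000008*y + 4.761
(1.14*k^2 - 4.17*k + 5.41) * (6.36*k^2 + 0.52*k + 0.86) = 7.2504*k^4 - 25.9284*k^3 + 33.2196*k^2 - 0.773*k + 4.6526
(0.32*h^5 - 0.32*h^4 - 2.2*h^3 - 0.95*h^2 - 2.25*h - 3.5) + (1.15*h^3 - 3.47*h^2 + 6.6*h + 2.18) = 0.32*h^5 - 0.32*h^4 - 1.05*h^3 - 4.42*h^2 + 4.35*h - 1.32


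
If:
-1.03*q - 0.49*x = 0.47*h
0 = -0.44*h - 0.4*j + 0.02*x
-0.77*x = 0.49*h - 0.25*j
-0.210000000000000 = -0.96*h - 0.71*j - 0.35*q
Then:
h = 1.39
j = -1.59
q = 0.03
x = -1.40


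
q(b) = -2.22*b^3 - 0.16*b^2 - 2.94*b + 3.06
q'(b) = -6.66*b^2 - 0.32*b - 2.94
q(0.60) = 0.76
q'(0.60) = -5.53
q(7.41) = -930.76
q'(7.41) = -371.00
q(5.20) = -328.70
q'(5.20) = -184.69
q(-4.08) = 163.17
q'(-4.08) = -112.50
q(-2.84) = 60.97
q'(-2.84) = -55.75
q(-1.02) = 8.25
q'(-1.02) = -9.54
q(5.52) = -391.44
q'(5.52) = -207.64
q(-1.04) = 8.44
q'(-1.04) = -9.81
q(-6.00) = 494.46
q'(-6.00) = -240.78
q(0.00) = 3.06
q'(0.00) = -2.94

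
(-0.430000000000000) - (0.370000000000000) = -0.800000000000000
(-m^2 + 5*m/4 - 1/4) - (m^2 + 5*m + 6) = -2*m^2 - 15*m/4 - 25/4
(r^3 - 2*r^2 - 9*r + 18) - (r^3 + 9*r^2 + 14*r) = -11*r^2 - 23*r + 18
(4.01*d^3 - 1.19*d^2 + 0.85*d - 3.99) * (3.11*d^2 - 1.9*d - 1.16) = 12.4711*d^5 - 11.3199*d^4 + 0.2529*d^3 - 12.6435*d^2 + 6.595*d + 4.6284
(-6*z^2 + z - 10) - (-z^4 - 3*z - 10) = z^4 - 6*z^2 + 4*z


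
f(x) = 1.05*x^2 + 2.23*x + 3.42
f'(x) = 2.1*x + 2.23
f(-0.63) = 2.43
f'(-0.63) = 0.91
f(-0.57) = 2.49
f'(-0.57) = 1.03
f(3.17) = 21.04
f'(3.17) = 8.89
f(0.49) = 4.76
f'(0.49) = 3.26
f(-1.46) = 2.40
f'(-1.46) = -0.84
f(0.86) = 6.11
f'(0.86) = 4.04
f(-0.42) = 2.67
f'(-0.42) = 1.35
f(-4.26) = 12.98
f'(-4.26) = -6.72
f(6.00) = 54.60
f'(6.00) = 14.83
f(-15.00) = 206.22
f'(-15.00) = -29.27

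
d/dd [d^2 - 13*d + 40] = 2*d - 13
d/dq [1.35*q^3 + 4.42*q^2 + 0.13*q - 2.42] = 4.05*q^2 + 8.84*q + 0.13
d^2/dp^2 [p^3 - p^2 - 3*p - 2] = 6*p - 2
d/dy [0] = 0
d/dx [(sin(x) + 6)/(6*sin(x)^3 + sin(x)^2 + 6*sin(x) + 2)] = -(12*sin(x)^3 + 109*sin(x)^2 + 12*sin(x) + 34)*cos(x)/(6*sin(x)^3 + sin(x)^2 + 6*sin(x) + 2)^2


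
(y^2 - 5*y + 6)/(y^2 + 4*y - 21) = (y - 2)/(y + 7)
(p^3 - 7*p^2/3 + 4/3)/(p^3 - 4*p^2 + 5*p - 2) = (p + 2/3)/(p - 1)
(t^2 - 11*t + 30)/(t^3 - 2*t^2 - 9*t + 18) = (t^2 - 11*t + 30)/(t^3 - 2*t^2 - 9*t + 18)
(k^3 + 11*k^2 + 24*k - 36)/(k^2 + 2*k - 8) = (k^3 + 11*k^2 + 24*k - 36)/(k^2 + 2*k - 8)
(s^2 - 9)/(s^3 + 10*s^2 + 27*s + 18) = (s - 3)/(s^2 + 7*s + 6)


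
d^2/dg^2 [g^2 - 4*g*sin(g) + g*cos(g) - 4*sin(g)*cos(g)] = 4*g*sin(g) - g*cos(g) - 2*sin(g) + 8*sin(2*g) - 8*cos(g) + 2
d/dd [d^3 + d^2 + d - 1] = 3*d^2 + 2*d + 1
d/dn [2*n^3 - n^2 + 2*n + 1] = 6*n^2 - 2*n + 2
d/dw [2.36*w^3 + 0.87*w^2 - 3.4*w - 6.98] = 7.08*w^2 + 1.74*w - 3.4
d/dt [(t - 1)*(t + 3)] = 2*t + 2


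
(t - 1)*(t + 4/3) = t^2 + t/3 - 4/3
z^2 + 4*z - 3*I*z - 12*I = (z + 4)*(z - 3*I)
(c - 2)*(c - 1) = c^2 - 3*c + 2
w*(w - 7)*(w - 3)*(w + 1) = w^4 - 9*w^3 + 11*w^2 + 21*w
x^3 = x^3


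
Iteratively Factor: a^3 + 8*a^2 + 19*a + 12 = (a + 4)*(a^2 + 4*a + 3) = (a + 1)*(a + 4)*(a + 3)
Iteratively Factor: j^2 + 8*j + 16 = (j + 4)*(j + 4)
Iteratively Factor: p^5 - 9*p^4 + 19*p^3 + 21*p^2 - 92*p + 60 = (p - 2)*(p^4 - 7*p^3 + 5*p^2 + 31*p - 30) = (p - 3)*(p - 2)*(p^3 - 4*p^2 - 7*p + 10) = (p - 3)*(p - 2)*(p + 2)*(p^2 - 6*p + 5) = (p - 3)*(p - 2)*(p - 1)*(p + 2)*(p - 5)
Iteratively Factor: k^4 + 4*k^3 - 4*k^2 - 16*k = (k - 2)*(k^3 + 6*k^2 + 8*k) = k*(k - 2)*(k^2 + 6*k + 8) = k*(k - 2)*(k + 2)*(k + 4)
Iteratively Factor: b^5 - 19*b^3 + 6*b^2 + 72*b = (b - 3)*(b^4 + 3*b^3 - 10*b^2 - 24*b) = (b - 3)^2*(b^3 + 6*b^2 + 8*b) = (b - 3)^2*(b + 2)*(b^2 + 4*b) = (b - 3)^2*(b + 2)*(b + 4)*(b)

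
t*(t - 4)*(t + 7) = t^3 + 3*t^2 - 28*t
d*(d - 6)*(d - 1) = d^3 - 7*d^2 + 6*d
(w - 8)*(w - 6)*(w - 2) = w^3 - 16*w^2 + 76*w - 96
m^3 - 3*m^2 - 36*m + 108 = (m - 6)*(m - 3)*(m + 6)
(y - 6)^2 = y^2 - 12*y + 36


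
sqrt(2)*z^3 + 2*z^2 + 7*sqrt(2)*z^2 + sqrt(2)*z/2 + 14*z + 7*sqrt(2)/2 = (z + 7)*(z + sqrt(2)/2)*(sqrt(2)*z + 1)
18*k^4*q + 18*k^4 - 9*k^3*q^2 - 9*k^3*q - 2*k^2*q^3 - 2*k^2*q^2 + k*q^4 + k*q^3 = (-3*k + q)*(-2*k + q)*(3*k + q)*(k*q + k)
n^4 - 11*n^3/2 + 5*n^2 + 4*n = n*(n - 4)*(n - 2)*(n + 1/2)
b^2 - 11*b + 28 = (b - 7)*(b - 4)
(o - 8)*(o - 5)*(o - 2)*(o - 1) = o^4 - 16*o^3 + 81*o^2 - 146*o + 80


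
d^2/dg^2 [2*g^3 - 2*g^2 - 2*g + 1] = 12*g - 4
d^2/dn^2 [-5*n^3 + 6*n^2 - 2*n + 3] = 12 - 30*n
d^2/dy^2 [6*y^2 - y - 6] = 12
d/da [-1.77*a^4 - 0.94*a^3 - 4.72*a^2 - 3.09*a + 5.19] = -7.08*a^3 - 2.82*a^2 - 9.44*a - 3.09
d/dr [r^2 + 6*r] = 2*r + 6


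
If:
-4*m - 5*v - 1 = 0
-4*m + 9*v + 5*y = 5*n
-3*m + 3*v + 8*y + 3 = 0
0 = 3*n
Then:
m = -132/313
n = 0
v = 43/313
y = -183/313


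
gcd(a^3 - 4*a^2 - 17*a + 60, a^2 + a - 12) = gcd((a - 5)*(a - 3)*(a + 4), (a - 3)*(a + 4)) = a^2 + a - 12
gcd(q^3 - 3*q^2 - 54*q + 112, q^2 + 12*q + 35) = q + 7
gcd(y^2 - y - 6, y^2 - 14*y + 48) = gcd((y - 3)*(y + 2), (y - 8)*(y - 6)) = 1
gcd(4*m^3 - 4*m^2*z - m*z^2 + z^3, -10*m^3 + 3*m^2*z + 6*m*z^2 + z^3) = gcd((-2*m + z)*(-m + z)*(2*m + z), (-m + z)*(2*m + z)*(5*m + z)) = -2*m^2 + m*z + z^2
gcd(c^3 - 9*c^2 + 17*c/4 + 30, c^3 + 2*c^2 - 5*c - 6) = 1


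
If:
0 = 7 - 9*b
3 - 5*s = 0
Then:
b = 7/9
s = 3/5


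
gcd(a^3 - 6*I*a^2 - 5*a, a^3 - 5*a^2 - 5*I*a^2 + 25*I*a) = a^2 - 5*I*a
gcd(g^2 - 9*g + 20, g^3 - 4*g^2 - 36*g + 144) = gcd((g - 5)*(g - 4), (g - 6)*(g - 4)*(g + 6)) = g - 4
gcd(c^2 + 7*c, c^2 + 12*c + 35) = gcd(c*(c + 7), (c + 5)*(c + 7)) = c + 7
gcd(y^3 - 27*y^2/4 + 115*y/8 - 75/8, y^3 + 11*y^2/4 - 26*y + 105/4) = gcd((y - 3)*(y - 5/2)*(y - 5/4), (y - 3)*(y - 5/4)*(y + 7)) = y^2 - 17*y/4 + 15/4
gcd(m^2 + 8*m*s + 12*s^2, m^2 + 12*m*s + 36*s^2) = m + 6*s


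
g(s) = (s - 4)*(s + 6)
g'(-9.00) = -16.00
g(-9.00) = 39.00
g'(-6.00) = -10.00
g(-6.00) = 0.00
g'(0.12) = 2.24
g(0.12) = -23.75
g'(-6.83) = -11.66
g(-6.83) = 8.99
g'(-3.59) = -5.18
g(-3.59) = -18.29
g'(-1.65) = -1.30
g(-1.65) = -24.58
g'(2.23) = 6.46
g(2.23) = -14.57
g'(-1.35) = -0.70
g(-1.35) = -24.88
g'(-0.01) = 1.98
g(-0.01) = -24.02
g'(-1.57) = -1.14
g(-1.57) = -24.68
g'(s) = 2*s + 2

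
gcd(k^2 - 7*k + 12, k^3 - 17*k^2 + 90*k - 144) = k - 3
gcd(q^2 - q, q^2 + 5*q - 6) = q - 1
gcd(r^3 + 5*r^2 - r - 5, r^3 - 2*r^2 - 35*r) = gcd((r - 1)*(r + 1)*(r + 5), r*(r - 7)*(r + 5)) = r + 5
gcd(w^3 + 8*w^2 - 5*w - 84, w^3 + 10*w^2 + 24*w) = w + 4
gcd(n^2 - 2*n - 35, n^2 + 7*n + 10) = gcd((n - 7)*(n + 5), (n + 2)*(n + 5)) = n + 5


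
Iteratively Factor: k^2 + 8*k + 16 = (k + 4)*(k + 4)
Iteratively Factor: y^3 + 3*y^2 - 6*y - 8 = (y + 1)*(y^2 + 2*y - 8) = (y - 2)*(y + 1)*(y + 4)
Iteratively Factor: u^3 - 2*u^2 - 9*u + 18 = (u - 3)*(u^2 + u - 6) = (u - 3)*(u - 2)*(u + 3)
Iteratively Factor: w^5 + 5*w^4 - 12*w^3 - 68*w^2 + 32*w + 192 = (w - 2)*(w^4 + 7*w^3 + 2*w^2 - 64*w - 96) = (w - 3)*(w - 2)*(w^3 + 10*w^2 + 32*w + 32) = (w - 3)*(w - 2)*(w + 2)*(w^2 + 8*w + 16) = (w - 3)*(w - 2)*(w + 2)*(w + 4)*(w + 4)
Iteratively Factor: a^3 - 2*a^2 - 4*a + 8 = (a - 2)*(a^2 - 4) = (a - 2)^2*(a + 2)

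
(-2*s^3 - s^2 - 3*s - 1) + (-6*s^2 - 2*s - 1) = -2*s^3 - 7*s^2 - 5*s - 2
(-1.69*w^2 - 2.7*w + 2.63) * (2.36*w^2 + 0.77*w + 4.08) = -3.9884*w^4 - 7.6733*w^3 - 2.7674*w^2 - 8.9909*w + 10.7304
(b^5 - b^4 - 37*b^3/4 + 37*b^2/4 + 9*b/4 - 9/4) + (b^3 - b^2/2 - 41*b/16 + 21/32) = b^5 - b^4 - 33*b^3/4 + 35*b^2/4 - 5*b/16 - 51/32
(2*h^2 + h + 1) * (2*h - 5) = 4*h^3 - 8*h^2 - 3*h - 5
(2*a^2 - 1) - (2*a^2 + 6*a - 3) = 2 - 6*a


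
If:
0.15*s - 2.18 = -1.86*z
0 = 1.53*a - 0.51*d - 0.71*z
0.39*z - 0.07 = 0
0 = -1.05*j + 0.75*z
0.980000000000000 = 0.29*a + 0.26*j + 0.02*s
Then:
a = 2.42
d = 7.00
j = 0.13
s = 12.31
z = 0.18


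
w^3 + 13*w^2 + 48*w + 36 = (w + 1)*(w + 6)^2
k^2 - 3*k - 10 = (k - 5)*(k + 2)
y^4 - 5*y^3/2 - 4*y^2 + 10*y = y*(y - 5/2)*(y - 2)*(y + 2)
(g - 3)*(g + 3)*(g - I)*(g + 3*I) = g^4 + 2*I*g^3 - 6*g^2 - 18*I*g - 27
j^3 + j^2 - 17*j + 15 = (j - 3)*(j - 1)*(j + 5)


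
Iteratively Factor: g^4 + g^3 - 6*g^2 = (g)*(g^3 + g^2 - 6*g) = g*(g + 3)*(g^2 - 2*g) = g*(g - 2)*(g + 3)*(g)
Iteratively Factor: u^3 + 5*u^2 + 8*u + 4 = (u + 1)*(u^2 + 4*u + 4) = (u + 1)*(u + 2)*(u + 2)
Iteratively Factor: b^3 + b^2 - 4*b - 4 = (b - 2)*(b^2 + 3*b + 2) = (b - 2)*(b + 1)*(b + 2)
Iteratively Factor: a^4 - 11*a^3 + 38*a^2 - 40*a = (a - 2)*(a^3 - 9*a^2 + 20*a) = a*(a - 2)*(a^2 - 9*a + 20) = a*(a - 5)*(a - 2)*(a - 4)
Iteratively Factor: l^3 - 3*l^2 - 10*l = (l - 5)*(l^2 + 2*l) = l*(l - 5)*(l + 2)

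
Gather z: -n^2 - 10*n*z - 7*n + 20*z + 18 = -n^2 - 7*n + z*(20 - 10*n) + 18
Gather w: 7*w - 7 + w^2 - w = w^2 + 6*w - 7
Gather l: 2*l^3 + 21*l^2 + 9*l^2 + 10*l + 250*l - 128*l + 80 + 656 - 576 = 2*l^3 + 30*l^2 + 132*l + 160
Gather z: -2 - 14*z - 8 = -14*z - 10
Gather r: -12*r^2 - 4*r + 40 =-12*r^2 - 4*r + 40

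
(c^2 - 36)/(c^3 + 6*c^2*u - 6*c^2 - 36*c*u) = (c + 6)/(c*(c + 6*u))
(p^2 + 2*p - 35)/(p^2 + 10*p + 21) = (p - 5)/(p + 3)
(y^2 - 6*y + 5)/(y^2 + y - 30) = (y - 1)/(y + 6)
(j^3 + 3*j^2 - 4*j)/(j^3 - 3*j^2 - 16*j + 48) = j*(j - 1)/(j^2 - 7*j + 12)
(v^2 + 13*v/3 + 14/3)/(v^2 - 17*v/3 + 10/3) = (3*v^2 + 13*v + 14)/(3*v^2 - 17*v + 10)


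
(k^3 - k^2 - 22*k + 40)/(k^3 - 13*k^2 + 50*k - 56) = (k + 5)/(k - 7)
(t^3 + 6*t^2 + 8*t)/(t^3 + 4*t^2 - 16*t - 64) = t*(t + 2)/(t^2 - 16)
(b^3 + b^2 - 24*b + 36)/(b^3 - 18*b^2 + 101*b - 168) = (b^2 + 4*b - 12)/(b^2 - 15*b + 56)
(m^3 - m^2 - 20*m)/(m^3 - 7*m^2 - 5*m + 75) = m*(m + 4)/(m^2 - 2*m - 15)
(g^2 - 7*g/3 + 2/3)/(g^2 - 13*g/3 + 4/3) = (g - 2)/(g - 4)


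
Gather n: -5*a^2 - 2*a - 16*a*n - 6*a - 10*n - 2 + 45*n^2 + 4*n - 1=-5*a^2 - 8*a + 45*n^2 + n*(-16*a - 6) - 3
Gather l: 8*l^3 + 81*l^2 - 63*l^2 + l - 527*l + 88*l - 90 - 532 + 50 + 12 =8*l^3 + 18*l^2 - 438*l - 560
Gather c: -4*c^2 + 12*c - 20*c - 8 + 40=-4*c^2 - 8*c + 32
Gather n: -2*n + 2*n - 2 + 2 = 0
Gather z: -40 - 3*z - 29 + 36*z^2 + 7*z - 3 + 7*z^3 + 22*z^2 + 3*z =7*z^3 + 58*z^2 + 7*z - 72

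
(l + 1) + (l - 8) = 2*l - 7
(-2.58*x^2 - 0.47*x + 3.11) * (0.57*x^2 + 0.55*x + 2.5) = -1.4706*x^4 - 1.6869*x^3 - 4.9358*x^2 + 0.5355*x + 7.775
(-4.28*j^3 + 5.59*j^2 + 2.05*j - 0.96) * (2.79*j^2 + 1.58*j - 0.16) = -11.9412*j^5 + 8.8337*j^4 + 15.2365*j^3 - 0.3338*j^2 - 1.8448*j + 0.1536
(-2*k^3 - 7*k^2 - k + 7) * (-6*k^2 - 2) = 12*k^5 + 42*k^4 + 10*k^3 - 28*k^2 + 2*k - 14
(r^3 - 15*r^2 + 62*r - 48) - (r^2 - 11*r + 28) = r^3 - 16*r^2 + 73*r - 76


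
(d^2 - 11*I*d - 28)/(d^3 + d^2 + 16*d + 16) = (d - 7*I)/(d^2 + d*(1 + 4*I) + 4*I)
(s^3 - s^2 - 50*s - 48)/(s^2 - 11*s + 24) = (s^2 + 7*s + 6)/(s - 3)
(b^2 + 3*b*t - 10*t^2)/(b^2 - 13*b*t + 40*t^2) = (b^2 + 3*b*t - 10*t^2)/(b^2 - 13*b*t + 40*t^2)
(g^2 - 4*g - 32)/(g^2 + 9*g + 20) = (g - 8)/(g + 5)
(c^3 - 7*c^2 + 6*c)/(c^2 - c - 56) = c*(-c^2 + 7*c - 6)/(-c^2 + c + 56)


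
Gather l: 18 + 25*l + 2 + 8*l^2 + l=8*l^2 + 26*l + 20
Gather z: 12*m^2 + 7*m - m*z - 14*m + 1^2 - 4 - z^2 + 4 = 12*m^2 - m*z - 7*m - z^2 + 1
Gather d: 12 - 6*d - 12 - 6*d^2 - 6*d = -6*d^2 - 12*d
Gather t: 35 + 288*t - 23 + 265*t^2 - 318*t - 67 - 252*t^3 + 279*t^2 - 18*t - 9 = -252*t^3 + 544*t^2 - 48*t - 64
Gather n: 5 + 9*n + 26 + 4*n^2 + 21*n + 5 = 4*n^2 + 30*n + 36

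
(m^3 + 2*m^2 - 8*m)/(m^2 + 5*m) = (m^2 + 2*m - 8)/(m + 5)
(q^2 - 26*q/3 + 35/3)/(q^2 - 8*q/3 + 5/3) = (q - 7)/(q - 1)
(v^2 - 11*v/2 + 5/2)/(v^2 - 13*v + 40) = (v - 1/2)/(v - 8)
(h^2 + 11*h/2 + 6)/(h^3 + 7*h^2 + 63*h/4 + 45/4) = 2*(h + 4)/(2*h^2 + 11*h + 15)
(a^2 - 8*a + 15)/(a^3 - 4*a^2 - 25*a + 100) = (a - 3)/(a^2 + a - 20)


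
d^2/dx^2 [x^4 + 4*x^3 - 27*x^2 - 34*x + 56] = 12*x^2 + 24*x - 54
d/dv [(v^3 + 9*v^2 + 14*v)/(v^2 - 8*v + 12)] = (v^4 - 16*v^3 - 50*v^2 + 216*v + 168)/(v^4 - 16*v^3 + 88*v^2 - 192*v + 144)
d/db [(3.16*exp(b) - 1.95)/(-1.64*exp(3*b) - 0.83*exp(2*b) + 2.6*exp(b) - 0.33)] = (10.3648*exp(3*b) - 6.9712*exp(2*b) - 3.237*exp(b) + 4.0272)*exp(b)/(2.6896*exp(6*b) + 2.7224*exp(5*b) - 7.8391*exp(4*b) - 3.2336*exp(3*b) + 7.3078*exp(2*b) - 1.716*exp(b) + 0.1089)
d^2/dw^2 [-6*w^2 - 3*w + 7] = -12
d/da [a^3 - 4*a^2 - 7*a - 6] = 3*a^2 - 8*a - 7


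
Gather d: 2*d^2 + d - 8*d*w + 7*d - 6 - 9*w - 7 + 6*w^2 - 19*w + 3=2*d^2 + d*(8 - 8*w) + 6*w^2 - 28*w - 10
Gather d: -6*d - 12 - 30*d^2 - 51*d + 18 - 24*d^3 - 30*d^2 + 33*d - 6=-24*d^3 - 60*d^2 - 24*d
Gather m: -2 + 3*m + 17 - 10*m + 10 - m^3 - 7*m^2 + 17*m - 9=-m^3 - 7*m^2 + 10*m + 16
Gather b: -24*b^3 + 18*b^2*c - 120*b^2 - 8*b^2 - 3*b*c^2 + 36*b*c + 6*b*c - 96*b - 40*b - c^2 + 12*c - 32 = -24*b^3 + b^2*(18*c - 128) + b*(-3*c^2 + 42*c - 136) - c^2 + 12*c - 32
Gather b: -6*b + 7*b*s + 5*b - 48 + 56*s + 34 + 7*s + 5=b*(7*s - 1) + 63*s - 9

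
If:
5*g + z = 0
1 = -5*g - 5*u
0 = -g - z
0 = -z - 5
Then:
No Solution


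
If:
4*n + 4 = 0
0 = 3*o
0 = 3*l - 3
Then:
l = 1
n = -1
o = 0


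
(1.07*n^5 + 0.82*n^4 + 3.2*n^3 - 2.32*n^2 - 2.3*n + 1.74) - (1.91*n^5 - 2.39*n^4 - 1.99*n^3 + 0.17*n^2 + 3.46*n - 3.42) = -0.84*n^5 + 3.21*n^4 + 5.19*n^3 - 2.49*n^2 - 5.76*n + 5.16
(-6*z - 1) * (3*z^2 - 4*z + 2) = -18*z^3 + 21*z^2 - 8*z - 2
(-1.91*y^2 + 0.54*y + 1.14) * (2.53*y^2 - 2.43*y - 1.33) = -4.8323*y^4 + 6.0075*y^3 + 4.1123*y^2 - 3.4884*y - 1.5162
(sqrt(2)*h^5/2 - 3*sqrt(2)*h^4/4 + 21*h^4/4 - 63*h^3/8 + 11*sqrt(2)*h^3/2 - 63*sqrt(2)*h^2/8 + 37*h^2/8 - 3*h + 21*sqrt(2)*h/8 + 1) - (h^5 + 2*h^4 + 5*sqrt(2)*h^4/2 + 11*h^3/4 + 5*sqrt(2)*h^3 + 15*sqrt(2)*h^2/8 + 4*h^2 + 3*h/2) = -h^5 + sqrt(2)*h^5/2 - 13*sqrt(2)*h^4/4 + 13*h^4/4 - 85*h^3/8 + sqrt(2)*h^3/2 - 39*sqrt(2)*h^2/4 + 5*h^2/8 - 9*h/2 + 21*sqrt(2)*h/8 + 1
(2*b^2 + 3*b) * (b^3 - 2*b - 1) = 2*b^5 + 3*b^4 - 4*b^3 - 8*b^2 - 3*b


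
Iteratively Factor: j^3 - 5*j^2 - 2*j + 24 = (j + 2)*(j^2 - 7*j + 12) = (j - 3)*(j + 2)*(j - 4)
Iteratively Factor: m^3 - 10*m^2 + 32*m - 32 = (m - 4)*(m^2 - 6*m + 8) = (m - 4)^2*(m - 2)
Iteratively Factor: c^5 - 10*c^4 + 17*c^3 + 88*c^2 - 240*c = (c - 4)*(c^4 - 6*c^3 - 7*c^2 + 60*c) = c*(c - 4)*(c^3 - 6*c^2 - 7*c + 60) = c*(c - 5)*(c - 4)*(c^2 - c - 12) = c*(c - 5)*(c - 4)^2*(c + 3)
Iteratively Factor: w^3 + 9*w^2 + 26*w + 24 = (w + 2)*(w^2 + 7*w + 12) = (w + 2)*(w + 4)*(w + 3)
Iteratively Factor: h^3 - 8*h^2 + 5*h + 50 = (h - 5)*(h^2 - 3*h - 10) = (h - 5)*(h + 2)*(h - 5)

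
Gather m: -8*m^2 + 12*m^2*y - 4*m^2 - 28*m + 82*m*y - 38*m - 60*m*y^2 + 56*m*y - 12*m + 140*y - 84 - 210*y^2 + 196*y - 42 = m^2*(12*y - 12) + m*(-60*y^2 + 138*y - 78) - 210*y^2 + 336*y - 126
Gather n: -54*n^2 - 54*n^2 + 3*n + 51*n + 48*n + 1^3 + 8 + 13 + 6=-108*n^2 + 102*n + 28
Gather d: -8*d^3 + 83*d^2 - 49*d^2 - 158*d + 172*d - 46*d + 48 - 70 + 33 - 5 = -8*d^3 + 34*d^2 - 32*d + 6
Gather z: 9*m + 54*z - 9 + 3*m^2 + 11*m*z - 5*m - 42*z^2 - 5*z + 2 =3*m^2 + 4*m - 42*z^2 + z*(11*m + 49) - 7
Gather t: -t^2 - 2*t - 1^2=-t^2 - 2*t - 1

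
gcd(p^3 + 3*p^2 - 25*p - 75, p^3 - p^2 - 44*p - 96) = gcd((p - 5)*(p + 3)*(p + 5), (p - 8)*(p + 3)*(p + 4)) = p + 3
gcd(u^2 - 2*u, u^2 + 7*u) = u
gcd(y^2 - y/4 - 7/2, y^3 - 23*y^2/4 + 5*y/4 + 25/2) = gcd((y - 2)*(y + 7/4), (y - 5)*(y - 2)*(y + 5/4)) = y - 2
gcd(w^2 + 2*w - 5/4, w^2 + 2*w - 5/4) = w^2 + 2*w - 5/4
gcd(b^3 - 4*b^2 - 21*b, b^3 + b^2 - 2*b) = b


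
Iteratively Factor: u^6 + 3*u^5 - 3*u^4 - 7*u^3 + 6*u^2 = (u - 1)*(u^5 + 4*u^4 + u^3 - 6*u^2) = (u - 1)*(u + 2)*(u^4 + 2*u^3 - 3*u^2) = (u - 1)*(u + 2)*(u + 3)*(u^3 - u^2) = u*(u - 1)*(u + 2)*(u + 3)*(u^2 - u) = u^2*(u - 1)*(u + 2)*(u + 3)*(u - 1)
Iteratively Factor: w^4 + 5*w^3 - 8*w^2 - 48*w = (w + 4)*(w^3 + w^2 - 12*w) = (w - 3)*(w + 4)*(w^2 + 4*w) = w*(w - 3)*(w + 4)*(w + 4)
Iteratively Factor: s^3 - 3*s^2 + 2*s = (s)*(s^2 - 3*s + 2) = s*(s - 2)*(s - 1)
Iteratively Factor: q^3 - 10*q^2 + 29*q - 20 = (q - 5)*(q^2 - 5*q + 4) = (q - 5)*(q - 4)*(q - 1)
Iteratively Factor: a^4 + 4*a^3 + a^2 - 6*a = (a + 2)*(a^3 + 2*a^2 - 3*a) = (a - 1)*(a + 2)*(a^2 + 3*a) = (a - 1)*(a + 2)*(a + 3)*(a)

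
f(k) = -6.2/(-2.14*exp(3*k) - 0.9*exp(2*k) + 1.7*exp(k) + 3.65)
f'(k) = -6.2*(6.42*exp(3*k) + 1.8*exp(2*k) - 1.7*exp(k))/(-2.14*exp(3*k) - 0.9*exp(2*k) + 1.7*exp(k) + 3.65)^2 = (-39.804*exp(2*k) - 11.16*exp(k) + 10.54)*exp(k)/(2.14*exp(3*k) + 0.9*exp(2*k) - 1.7*exp(k) - 3.65)^2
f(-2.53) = -1.64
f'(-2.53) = 0.05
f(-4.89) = -1.69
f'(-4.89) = 0.01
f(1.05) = 0.13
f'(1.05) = -0.42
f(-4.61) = -1.69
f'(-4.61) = 0.01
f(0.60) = 0.67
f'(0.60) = -3.06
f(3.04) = 0.00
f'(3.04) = -0.00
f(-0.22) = -1.86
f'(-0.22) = -1.74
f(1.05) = 0.13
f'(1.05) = -0.42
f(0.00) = -2.68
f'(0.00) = -7.58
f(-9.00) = -1.70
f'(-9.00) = 0.00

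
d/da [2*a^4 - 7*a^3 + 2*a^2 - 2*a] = 8*a^3 - 21*a^2 + 4*a - 2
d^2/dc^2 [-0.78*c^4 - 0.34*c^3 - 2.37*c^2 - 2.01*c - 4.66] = -9.36*c^2 - 2.04*c - 4.74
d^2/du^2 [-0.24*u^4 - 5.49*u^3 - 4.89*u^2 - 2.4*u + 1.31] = -2.88*u^2 - 32.94*u - 9.78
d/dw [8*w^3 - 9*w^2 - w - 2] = 24*w^2 - 18*w - 1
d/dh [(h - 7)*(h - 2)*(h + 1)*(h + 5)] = 4*h^3 - 9*h^2 - 70*h + 39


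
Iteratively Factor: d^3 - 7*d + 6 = (d - 2)*(d^2 + 2*d - 3) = (d - 2)*(d + 3)*(d - 1)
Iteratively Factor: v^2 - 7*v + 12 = (v - 3)*(v - 4)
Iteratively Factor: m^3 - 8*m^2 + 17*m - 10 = (m - 5)*(m^2 - 3*m + 2) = (m - 5)*(m - 2)*(m - 1)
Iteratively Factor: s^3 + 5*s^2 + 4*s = (s)*(s^2 + 5*s + 4) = s*(s + 4)*(s + 1)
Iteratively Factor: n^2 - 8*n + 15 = (n - 5)*(n - 3)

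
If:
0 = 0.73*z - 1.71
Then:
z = 2.34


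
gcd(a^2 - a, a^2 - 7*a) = a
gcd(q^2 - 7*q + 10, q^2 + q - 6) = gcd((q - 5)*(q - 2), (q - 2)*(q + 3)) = q - 2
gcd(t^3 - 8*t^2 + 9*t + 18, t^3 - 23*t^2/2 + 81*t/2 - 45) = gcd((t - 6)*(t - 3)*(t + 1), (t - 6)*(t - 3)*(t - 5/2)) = t^2 - 9*t + 18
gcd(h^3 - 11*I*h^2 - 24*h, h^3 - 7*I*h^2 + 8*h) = h^2 - 8*I*h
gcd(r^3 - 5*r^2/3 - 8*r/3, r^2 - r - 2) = r + 1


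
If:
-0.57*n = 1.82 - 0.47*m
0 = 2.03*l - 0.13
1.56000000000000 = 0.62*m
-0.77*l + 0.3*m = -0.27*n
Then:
No Solution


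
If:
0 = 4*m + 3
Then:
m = -3/4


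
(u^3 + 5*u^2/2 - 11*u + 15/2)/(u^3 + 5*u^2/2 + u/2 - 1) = (2*u^3 + 5*u^2 - 22*u + 15)/(2*u^3 + 5*u^2 + u - 2)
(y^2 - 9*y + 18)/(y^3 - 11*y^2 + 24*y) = (y - 6)/(y*(y - 8))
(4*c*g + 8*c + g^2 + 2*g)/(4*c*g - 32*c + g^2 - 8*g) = (g + 2)/(g - 8)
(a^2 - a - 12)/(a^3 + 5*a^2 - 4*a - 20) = (a^2 - a - 12)/(a^3 + 5*a^2 - 4*a - 20)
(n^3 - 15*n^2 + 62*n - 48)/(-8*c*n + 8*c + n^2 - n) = (-n^2 + 14*n - 48)/(8*c - n)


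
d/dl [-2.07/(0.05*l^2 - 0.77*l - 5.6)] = (0.207*l - 1.5939)/(-0.05*l^2 + 0.77*l + 5.6)^2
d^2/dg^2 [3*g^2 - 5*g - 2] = 6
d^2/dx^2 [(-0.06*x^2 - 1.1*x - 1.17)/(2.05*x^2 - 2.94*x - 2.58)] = (-4.44089209850063e-16*x^4 - 9.96873999999999*x^3 - 31.40559*x^2 + 7.40214*x - 16.713612)/(8.615125*x^6 - 37.06605*x^5 + 20.63079*x^4 + 67.885776*x^3 - 25.964604*x^2 - 58.709448*x - 17.173512)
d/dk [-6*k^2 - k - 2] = -12*k - 1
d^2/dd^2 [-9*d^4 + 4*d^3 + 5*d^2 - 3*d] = -108*d^2 + 24*d + 10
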